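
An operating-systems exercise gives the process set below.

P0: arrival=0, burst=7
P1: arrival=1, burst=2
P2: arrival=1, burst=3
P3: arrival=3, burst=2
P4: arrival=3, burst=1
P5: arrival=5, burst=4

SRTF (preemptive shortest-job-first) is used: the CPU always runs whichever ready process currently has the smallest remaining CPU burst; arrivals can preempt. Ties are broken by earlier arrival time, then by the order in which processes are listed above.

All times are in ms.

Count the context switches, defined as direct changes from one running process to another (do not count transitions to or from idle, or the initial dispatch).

6

Schedule: | P0 0-1 | P1 1-3 | P4 3-4 | P3 4-6 | P2 6-9 | P5 9-13 | P0 13-19 |
Completion: P0=19  P1=3  P2=9  P3=6  P4=4  P5=13
Turnaround (C−A): P0=19  P1=2  P2=8  P3=3  P4=1  P5=8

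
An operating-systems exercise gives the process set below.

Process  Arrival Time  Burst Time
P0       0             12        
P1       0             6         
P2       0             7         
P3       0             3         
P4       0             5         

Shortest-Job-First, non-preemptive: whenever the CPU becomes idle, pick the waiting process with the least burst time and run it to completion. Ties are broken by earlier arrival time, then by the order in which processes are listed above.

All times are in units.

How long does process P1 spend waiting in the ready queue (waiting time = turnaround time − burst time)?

Timeline: | P3 0-3 | P4 3-8 | P1 8-14 | P2 14-21 | P0 21-33 |
Completion: P0=33  P1=14  P2=21  P3=3  P4=8
Waiting(P1) = turnaround − burst = 14 − 6 = 8

8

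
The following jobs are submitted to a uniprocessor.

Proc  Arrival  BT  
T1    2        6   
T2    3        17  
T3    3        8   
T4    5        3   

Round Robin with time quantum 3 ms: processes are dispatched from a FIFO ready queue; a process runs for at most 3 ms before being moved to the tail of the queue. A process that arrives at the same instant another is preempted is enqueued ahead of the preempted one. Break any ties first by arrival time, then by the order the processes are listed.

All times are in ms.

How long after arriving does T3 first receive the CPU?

Schedule: | idle 0-2 | T1 2-5 | T2 5-8 | T3 8-11 | T4 11-14 | T1 14-17 | T2 17-20 | T3 20-23 | T2 23-26 | T3 26-28 | T2 28-36 |
Completion: T1=17  T2=36  T3=28  T4=14
Response(T3) = first start − arrival = 8 − 3 = 5

5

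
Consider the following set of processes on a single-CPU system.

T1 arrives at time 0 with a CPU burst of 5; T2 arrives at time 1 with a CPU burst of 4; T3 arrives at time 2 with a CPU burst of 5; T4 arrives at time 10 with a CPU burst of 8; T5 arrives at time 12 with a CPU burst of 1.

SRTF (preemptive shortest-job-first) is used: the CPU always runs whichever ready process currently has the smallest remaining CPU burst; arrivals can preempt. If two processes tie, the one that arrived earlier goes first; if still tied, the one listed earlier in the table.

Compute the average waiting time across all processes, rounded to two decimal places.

Timeline: | T1 0-5 | T2 5-9 | T3 9-12 | T5 12-13 | T3 13-15 | T4 15-23 |
Completion: T1=5  T2=9  T3=15  T4=23  T5=13
Turnaround (C−A): T1=5  T2=8  T3=13  T4=13  T5=1
Waiting times: T1=0, T2=4, T3=8, T4=5, T5=0
Average waiting = (0+4+8+5+0) / 5 = 17/5 = 3.40

3.40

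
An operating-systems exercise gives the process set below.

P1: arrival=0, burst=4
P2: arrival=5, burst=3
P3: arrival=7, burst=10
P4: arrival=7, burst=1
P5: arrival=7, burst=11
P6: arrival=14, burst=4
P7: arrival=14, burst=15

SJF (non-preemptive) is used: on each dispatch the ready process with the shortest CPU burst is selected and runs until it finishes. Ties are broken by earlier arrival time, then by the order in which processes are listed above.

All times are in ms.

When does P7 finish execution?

49

Timeline: | P1 0-4 | idle 4-5 | P2 5-8 | P4 8-9 | P3 9-19 | P6 19-23 | P5 23-34 | P7 34-49 |
Completion: P1=4  P2=8  P3=19  P4=9  P5=34  P6=23  P7=49
Turnaround (C−A): P1=4  P2=3  P3=12  P4=2  P5=27  P6=9  P7=35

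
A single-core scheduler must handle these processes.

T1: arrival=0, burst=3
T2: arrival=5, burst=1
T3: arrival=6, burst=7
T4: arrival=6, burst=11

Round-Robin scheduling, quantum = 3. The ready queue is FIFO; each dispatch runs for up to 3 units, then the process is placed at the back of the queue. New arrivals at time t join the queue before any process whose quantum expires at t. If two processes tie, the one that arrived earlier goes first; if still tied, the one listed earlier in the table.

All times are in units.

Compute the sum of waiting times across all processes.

13

Gantt: | T1 0-3 | idle 3-5 | T2 5-6 | T3 6-9 | T4 9-12 | T3 12-15 | T4 15-18 | T3 18-19 | T4 19-24 |
Completion: T1=3  T2=6  T3=19  T4=24
Turnaround (C−A): T1=3  T2=1  T3=13  T4=18
Waiting = turnaround − burst: T1=0, T2=0, T3=6, T4=7
Total waiting = 0 + 0 + 6 + 7 = 13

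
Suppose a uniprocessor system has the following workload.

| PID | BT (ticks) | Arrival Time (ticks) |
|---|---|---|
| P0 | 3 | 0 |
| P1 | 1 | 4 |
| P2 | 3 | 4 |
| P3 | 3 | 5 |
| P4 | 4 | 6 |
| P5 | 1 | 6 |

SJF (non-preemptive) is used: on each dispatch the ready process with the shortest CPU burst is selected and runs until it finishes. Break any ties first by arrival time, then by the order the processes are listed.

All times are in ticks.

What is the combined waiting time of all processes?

13

Timeline: | P0 0-3 | idle 3-4 | P1 4-5 | P2 5-8 | P5 8-9 | P3 9-12 | P4 12-16 |
Completion: P0=3  P1=5  P2=8  P3=12  P4=16  P5=9
Turnaround (C−A): P0=3  P1=1  P2=4  P3=7  P4=10  P5=3
Waiting = turnaround − burst: P0=0, P1=0, P2=1, P3=4, P4=6, P5=2
Total waiting = 0 + 0 + 1 + 4 + 6 + 2 = 13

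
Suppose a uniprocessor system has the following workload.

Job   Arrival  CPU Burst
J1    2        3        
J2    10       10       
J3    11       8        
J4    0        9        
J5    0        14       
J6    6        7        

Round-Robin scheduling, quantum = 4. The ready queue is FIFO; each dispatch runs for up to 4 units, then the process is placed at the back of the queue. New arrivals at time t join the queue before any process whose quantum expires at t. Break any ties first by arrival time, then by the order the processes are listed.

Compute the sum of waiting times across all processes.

145

Timeline: | J4 0-4 | J5 4-8 | J1 8-11 | J4 11-15 | J6 15-19 | J5 19-23 | J2 23-27 | J3 27-31 | J4 31-32 | J6 32-35 | J5 35-39 | J2 39-43 | J3 43-47 | J5 47-49 | J2 49-51 |
Completion: J1=11  J2=51  J3=47  J4=32  J5=49  J6=35
Turnaround (C−A): J1=9  J2=41  J3=36  J4=32  J5=49  J6=29
Waiting = turnaround − burst: J1=6, J2=31, J3=28, J4=23, J5=35, J6=22
Total waiting = 6 + 31 + 28 + 23 + 35 + 22 = 145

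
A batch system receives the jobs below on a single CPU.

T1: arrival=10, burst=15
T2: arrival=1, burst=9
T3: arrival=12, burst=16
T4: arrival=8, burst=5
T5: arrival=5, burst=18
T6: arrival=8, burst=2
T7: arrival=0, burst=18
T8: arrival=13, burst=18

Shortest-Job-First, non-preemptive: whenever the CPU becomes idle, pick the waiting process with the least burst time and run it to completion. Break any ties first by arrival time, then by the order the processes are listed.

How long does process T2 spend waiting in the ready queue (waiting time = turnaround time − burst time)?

Timeline: | T7 0-18 | T6 18-20 | T4 20-25 | T2 25-34 | T1 34-49 | T3 49-65 | T5 65-83 | T8 83-101 |
Completion: T1=49  T2=34  T3=65  T4=25  T5=83  T6=20  T7=18  T8=101
Turnaround (C−A): T1=39  T2=33  T3=53  T4=17  T5=78  T6=12  T7=18  T8=88
Waiting(T2) = turnaround − burst = 33 − 9 = 24

24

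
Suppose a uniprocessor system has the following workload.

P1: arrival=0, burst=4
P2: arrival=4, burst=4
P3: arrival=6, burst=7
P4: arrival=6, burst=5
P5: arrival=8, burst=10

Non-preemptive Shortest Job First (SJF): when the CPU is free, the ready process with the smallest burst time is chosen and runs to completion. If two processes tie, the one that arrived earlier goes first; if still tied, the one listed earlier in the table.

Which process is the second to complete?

Schedule: | P1 0-4 | P2 4-8 | P4 8-13 | P3 13-20 | P5 20-30 |
Completion: P1=4  P2=8  P3=20  P4=13  P5=30
Turnaround (C−A): P1=4  P2=4  P3=14  P4=7  P5=22
Finish order: P1 → P2 → P4 → P3 → P5

P2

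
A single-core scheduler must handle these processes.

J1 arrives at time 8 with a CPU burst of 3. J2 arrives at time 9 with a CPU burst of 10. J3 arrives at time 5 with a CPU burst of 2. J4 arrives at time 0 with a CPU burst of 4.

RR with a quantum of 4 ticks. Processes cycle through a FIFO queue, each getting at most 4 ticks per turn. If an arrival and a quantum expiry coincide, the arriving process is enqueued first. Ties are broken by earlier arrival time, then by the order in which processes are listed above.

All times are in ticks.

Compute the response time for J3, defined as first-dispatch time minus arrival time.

Gantt: | J4 0-4 | idle 4-5 | J3 5-7 | idle 7-8 | J1 8-11 | J2 11-21 |
Completion: J1=11  J2=21  J3=7  J4=4
Response(J3) = first start − arrival = 5 − 5 = 0

0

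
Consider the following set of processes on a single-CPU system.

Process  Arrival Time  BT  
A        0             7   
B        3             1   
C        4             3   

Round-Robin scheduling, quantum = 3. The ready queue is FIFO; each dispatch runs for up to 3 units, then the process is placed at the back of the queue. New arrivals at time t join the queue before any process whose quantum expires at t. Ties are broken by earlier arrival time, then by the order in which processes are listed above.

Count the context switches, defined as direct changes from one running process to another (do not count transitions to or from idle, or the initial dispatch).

Gantt: | A 0-3 | B 3-4 | A 4-7 | C 7-10 | A 10-11 |
Completion: A=11  B=4  C=10
Turnaround (C−A): A=11  B=1  C=6

4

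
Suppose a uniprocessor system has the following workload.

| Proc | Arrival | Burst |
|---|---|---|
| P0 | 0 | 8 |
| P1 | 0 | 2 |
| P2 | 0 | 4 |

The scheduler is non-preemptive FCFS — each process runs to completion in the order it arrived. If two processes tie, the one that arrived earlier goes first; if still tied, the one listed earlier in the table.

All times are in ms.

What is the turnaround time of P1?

10

Gantt: | P0 0-8 | P1 8-10 | P2 10-14 |
Completion: P0=8  P1=10  P2=14
Turnaround(P1) = completion − arrival = 10 − 0 = 10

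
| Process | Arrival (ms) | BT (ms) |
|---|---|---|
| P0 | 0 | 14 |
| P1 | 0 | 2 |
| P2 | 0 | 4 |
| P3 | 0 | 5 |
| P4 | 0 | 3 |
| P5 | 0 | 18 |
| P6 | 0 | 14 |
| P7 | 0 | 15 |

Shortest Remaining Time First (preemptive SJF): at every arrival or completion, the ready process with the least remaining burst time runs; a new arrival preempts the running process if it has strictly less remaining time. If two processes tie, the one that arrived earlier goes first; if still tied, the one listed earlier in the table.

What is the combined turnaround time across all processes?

232

Gantt: | P1 0-2 | P4 2-5 | P2 5-9 | P3 9-14 | P0 14-28 | P6 28-42 | P7 42-57 | P5 57-75 |
Completion: P0=28  P1=2  P2=9  P3=14  P4=5  P5=75  P6=42  P7=57
Turnaround = completion − arrival: P0=28, P1=2, P2=9, P3=14, P4=5, P5=75, P6=42, P7=57
Total turnaround = 28 + 2 + 9 + 14 + 5 + 75 + 42 + 57 = 232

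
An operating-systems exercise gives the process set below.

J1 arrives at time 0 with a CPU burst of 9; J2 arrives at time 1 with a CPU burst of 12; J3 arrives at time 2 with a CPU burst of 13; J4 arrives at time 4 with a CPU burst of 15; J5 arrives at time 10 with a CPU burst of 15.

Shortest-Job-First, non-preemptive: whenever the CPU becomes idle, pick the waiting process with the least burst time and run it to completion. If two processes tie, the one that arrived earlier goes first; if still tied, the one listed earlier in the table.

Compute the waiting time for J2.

Schedule: | J1 0-9 | J2 9-21 | J3 21-34 | J4 34-49 | J5 49-64 |
Completion: J1=9  J2=21  J3=34  J4=49  J5=64
Waiting(J2) = turnaround − burst = 20 − 12 = 8

8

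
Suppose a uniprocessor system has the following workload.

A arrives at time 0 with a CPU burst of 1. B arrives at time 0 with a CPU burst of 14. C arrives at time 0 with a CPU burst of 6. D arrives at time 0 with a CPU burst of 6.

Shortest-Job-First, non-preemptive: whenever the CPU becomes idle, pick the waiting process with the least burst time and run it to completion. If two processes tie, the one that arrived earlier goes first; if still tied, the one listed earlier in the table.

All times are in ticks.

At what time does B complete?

Timeline: | A 0-1 | C 1-7 | D 7-13 | B 13-27 |
Completion: A=1  B=27  C=7  D=13
Turnaround (C−A): A=1  B=27  C=7  D=13

27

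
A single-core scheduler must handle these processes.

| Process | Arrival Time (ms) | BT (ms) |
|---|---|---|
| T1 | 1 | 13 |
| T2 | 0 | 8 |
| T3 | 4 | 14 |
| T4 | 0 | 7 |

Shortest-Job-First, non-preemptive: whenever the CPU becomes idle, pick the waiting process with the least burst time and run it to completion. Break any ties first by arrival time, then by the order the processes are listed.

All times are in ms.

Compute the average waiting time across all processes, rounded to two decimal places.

11.25

Timeline: | T4 0-7 | T2 7-15 | T1 15-28 | T3 28-42 |
Completion: T1=28  T2=15  T3=42  T4=7
Turnaround (C−A): T1=27  T2=15  T3=38  T4=7
Waiting times: T1=14, T2=7, T3=24, T4=0
Average waiting = (14+7+24+0) / 4 = 45/4 = 11.25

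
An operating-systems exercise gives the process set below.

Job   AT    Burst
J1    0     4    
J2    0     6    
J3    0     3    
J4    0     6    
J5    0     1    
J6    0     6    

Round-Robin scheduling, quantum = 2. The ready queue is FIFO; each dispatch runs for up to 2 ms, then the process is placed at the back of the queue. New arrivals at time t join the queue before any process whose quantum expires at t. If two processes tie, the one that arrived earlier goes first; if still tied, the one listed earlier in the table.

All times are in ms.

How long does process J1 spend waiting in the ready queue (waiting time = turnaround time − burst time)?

9

Gantt: | J1 0-2 | J2 2-4 | J3 4-6 | J4 6-8 | J5 8-9 | J6 9-11 | J1 11-13 | J2 13-15 | J3 15-16 | J4 16-18 | J6 18-20 | J2 20-22 | J4 22-24 | J6 24-26 |
Completion: J1=13  J2=22  J3=16  J4=24  J5=9  J6=26
Turnaround (C−A): J1=13  J2=22  J3=16  J4=24  J5=9  J6=26
Waiting(J1) = turnaround − burst = 13 − 4 = 9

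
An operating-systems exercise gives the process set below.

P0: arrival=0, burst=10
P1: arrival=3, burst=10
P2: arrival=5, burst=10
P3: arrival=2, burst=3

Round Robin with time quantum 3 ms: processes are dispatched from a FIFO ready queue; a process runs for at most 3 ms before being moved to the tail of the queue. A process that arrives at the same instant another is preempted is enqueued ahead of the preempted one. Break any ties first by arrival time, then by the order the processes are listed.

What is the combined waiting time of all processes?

Gantt: | P0 0-3 | P3 3-6 | P1 6-9 | P0 9-12 | P2 12-15 | P1 15-18 | P0 18-21 | P2 21-24 | P1 24-27 | P0 27-28 | P2 28-31 | P1 31-32 | P2 32-33 |
Completion: P0=28  P1=32  P2=33  P3=6
Turnaround (C−A): P0=28  P1=29  P2=28  P3=4
Waiting = turnaround − burst: P0=18, P1=19, P2=18, P3=1
Total waiting = 18 + 19 + 18 + 1 = 56

56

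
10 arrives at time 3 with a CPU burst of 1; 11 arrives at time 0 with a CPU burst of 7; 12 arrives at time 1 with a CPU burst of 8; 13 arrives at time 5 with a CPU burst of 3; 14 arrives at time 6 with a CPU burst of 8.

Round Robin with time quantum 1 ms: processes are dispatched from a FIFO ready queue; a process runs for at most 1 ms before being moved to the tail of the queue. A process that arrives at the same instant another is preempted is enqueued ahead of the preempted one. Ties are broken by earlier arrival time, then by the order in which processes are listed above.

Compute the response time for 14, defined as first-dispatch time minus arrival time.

Gantt: | 11 0-1 | 12 1-2 | 11 2-3 | 12 3-4 | 10 4-5 | 11 5-6 | 12 6-7 | 13 7-8 | 14 8-9 | 11 9-10 | 12 10-11 | 13 11-12 | 14 12-13 | 11 13-14 | 12 14-15 | 13 15-16 | 14 16-17 | 11 17-18 | 12 18-19 | 14 19-20 | 11 20-21 | 12 21-22 | 14 22-23 | 12 23-24 | 14 24-27 |
Completion: 10=5  11=21  12=24  13=16  14=27
Turnaround (C−A): 10=2  11=21  12=23  13=11  14=21
Response(14) = first start − arrival = 8 − 6 = 2

2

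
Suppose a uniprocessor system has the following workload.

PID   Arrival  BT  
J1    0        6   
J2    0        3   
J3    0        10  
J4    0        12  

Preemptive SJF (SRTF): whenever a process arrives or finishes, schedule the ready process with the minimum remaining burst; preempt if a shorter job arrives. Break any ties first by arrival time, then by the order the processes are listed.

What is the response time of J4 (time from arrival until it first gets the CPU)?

19

Timeline: | J2 0-3 | J1 3-9 | J3 9-19 | J4 19-31 |
Completion: J1=9  J2=3  J3=19  J4=31
Turnaround (C−A): J1=9  J2=3  J3=19  J4=31
Response(J4) = first start − arrival = 19 − 0 = 19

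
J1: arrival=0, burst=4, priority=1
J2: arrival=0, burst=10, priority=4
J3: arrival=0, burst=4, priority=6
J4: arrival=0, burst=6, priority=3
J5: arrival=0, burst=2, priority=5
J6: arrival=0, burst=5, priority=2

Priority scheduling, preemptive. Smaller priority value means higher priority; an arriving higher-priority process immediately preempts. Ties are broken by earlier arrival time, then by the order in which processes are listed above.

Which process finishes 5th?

J5

Gantt: | J1 0-4 | J6 4-9 | J4 9-15 | J2 15-25 | J5 25-27 | J3 27-31 |
Completion: J1=4  J2=25  J3=31  J4=15  J5=27  J6=9
Finish order: J1 → J6 → J4 → J2 → J5 → J3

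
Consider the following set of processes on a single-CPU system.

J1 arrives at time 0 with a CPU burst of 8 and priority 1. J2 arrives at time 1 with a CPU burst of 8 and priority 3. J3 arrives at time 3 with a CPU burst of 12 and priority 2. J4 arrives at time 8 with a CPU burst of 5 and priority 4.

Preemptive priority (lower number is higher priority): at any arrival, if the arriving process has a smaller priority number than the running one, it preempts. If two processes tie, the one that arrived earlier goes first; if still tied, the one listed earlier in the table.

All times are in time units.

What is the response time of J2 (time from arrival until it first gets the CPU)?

Timeline: | J1 0-8 | J3 8-20 | J2 20-28 | J4 28-33 |
Completion: J1=8  J2=28  J3=20  J4=33
Turnaround (C−A): J1=8  J2=27  J3=17  J4=25
Response(J2) = first start − arrival = 20 − 1 = 19

19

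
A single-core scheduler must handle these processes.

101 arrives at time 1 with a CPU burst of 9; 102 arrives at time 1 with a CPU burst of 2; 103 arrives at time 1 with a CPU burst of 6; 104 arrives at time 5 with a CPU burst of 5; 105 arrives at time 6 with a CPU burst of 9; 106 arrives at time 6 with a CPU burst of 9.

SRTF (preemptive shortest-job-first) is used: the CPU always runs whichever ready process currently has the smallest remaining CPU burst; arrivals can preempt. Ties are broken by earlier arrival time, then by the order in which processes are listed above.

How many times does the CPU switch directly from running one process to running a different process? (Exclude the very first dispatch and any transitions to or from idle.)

5

Gantt: | idle 0-1 | 102 1-3 | 103 3-9 | 104 9-14 | 101 14-23 | 105 23-32 | 106 32-41 |
Completion: 101=23  102=3  103=9  104=14  105=32  106=41
Turnaround (C−A): 101=22  102=2  103=8  104=9  105=26  106=35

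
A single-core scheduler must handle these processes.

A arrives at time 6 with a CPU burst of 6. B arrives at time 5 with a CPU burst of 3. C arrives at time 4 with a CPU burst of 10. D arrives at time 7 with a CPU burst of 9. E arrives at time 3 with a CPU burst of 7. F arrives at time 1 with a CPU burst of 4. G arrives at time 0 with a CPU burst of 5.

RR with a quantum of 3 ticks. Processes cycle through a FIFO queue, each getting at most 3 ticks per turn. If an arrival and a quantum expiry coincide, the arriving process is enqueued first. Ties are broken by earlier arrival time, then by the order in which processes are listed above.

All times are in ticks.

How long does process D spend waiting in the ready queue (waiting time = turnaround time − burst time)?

Gantt: | G 0-3 | F 3-6 | E 6-9 | G 9-11 | C 11-14 | B 14-17 | A 17-20 | F 20-21 | D 21-24 | E 24-27 | C 27-30 | A 30-33 | D 33-36 | E 36-37 | C 37-40 | D 40-43 | C 43-44 |
Completion: A=33  B=17  C=44  D=43  E=37  F=21  G=11
Turnaround (C−A): A=27  B=12  C=40  D=36  E=34  F=20  G=11
Waiting(D) = turnaround − burst = 36 − 9 = 27

27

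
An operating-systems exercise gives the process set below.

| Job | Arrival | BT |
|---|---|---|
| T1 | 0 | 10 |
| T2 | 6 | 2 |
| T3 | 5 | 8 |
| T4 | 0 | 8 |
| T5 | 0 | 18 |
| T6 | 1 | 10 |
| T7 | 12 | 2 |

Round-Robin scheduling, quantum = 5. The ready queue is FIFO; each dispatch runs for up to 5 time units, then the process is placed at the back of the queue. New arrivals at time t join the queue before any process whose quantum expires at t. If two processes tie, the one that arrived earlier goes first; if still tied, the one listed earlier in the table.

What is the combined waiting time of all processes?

Timeline: | T1 0-5 | T4 5-10 | T5 10-15 | T6 15-20 | T3 20-25 | T1 25-30 | T2 30-32 | T4 32-35 | T7 35-37 | T5 37-42 | T6 42-47 | T3 47-50 | T5 50-58 |
Completion: T1=30  T2=32  T3=50  T4=35  T5=58  T6=47  T7=37
Turnaround (C−A): T1=30  T2=26  T3=45  T4=35  T5=58  T6=46  T7=25
Waiting = turnaround − burst: T1=20, T2=24, T3=37, T4=27, T5=40, T6=36, T7=23
Total waiting = 20 + 24 + 37 + 27 + 40 + 36 + 23 = 207

207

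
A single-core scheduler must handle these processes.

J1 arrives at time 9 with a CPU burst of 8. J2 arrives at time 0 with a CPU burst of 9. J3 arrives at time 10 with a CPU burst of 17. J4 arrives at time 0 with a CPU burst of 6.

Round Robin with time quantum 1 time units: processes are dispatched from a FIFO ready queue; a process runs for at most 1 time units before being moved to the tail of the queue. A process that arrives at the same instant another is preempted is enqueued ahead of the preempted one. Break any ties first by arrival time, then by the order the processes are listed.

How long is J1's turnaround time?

Schedule: | J2 0-1 | J4 1-2 | J2 2-3 | J4 3-4 | J2 4-5 | J4 5-6 | J2 6-7 | J4 7-8 | J2 8-9 | J4 9-10 | J1 10-11 | J2 11-12 | J3 12-13 | J4 13-14 | J1 14-15 | J2 15-16 | J3 16-17 | J1 17-18 | J2 18-19 | J3 19-20 | J1 20-21 | J2 21-22 | J3 22-23 | J1 23-24 | J3 24-25 | J1 25-26 | J3 26-27 | J1 27-28 | J3 28-29 | J1 29-30 | J3 30-40 |
Completion: J1=30  J2=22  J3=40  J4=14
Turnaround(J1) = completion − arrival = 30 − 9 = 21

21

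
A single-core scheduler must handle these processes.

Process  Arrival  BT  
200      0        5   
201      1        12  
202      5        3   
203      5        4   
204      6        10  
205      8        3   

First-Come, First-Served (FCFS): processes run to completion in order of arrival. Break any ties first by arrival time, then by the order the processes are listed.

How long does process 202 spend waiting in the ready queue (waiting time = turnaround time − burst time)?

Schedule: | 200 0-5 | 201 5-17 | 202 17-20 | 203 20-24 | 204 24-34 | 205 34-37 |
Completion: 200=5  201=17  202=20  203=24  204=34  205=37
Turnaround (C−A): 200=5  201=16  202=15  203=19  204=28  205=29
Waiting(202) = turnaround − burst = 15 − 3 = 12

12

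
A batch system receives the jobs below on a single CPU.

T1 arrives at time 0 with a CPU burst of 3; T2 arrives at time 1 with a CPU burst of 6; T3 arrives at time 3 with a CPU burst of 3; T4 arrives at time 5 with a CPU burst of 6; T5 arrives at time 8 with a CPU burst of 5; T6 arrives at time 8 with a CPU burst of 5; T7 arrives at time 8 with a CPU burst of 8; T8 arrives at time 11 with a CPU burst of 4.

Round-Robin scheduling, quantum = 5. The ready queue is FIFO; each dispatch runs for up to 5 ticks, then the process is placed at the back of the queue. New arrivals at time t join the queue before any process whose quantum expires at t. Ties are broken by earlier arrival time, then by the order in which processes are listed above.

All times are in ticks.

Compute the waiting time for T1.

Timeline: | T1 0-3 | T2 3-8 | T3 8-11 | T4 11-16 | T5 16-21 | T6 21-26 | T7 26-31 | T2 31-32 | T8 32-36 | T4 36-37 | T7 37-40 |
Completion: T1=3  T2=32  T3=11  T4=37  T5=21  T6=26  T7=40  T8=36
Turnaround (C−A): T1=3  T2=31  T3=8  T4=32  T5=13  T6=18  T7=32  T8=25
Waiting(T1) = turnaround − burst = 3 − 3 = 0

0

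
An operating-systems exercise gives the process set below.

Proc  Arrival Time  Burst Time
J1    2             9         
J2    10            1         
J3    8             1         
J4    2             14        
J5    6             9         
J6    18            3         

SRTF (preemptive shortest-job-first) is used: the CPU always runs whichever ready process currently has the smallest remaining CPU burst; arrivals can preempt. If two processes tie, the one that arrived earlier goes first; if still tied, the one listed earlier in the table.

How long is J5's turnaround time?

19

Schedule: | idle 0-2 | J1 2-8 | J3 8-9 | J1 9-10 | J2 10-11 | J1 11-13 | J5 13-18 | J6 18-21 | J5 21-25 | J4 25-39 |
Completion: J1=13  J2=11  J3=9  J4=39  J5=25  J6=21
Turnaround(J5) = completion − arrival = 25 − 6 = 19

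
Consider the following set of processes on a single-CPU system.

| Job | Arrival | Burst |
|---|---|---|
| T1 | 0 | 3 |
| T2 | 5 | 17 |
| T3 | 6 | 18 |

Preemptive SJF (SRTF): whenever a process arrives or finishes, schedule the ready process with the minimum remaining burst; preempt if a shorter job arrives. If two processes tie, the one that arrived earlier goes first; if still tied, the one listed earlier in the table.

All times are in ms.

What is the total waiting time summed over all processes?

Timeline: | T1 0-3 | idle 3-5 | T2 5-22 | T3 22-40 |
Completion: T1=3  T2=22  T3=40
Waiting = turnaround − burst: T1=0, T2=0, T3=16
Total waiting = 0 + 0 + 16 = 16

16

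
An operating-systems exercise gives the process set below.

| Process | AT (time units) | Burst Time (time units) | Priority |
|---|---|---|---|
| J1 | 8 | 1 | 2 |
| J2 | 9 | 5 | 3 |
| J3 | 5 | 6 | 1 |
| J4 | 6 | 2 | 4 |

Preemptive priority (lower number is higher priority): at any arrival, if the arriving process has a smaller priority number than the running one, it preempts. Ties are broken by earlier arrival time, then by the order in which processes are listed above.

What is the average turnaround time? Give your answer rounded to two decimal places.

Schedule: | idle 0-5 | J3 5-11 | J1 11-12 | J2 12-17 | J4 17-19 |
Completion: J1=12  J2=17  J3=11  J4=19
Turnaround times: J1=4, J2=8, J3=6, J4=13
Average turnaround = (4+8+6+13) / 4 = 31/4 = 7.75

7.75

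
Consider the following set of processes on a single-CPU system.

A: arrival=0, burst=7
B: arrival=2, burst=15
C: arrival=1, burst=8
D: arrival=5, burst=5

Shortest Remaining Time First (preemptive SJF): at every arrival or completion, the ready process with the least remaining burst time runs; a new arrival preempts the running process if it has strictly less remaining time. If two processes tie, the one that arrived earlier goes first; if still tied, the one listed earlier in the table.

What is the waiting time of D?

2

Schedule: | A 0-7 | D 7-12 | C 12-20 | B 20-35 |
Completion: A=7  B=35  C=20  D=12
Turnaround (C−A): A=7  B=33  C=19  D=7
Waiting(D) = turnaround − burst = 7 − 5 = 2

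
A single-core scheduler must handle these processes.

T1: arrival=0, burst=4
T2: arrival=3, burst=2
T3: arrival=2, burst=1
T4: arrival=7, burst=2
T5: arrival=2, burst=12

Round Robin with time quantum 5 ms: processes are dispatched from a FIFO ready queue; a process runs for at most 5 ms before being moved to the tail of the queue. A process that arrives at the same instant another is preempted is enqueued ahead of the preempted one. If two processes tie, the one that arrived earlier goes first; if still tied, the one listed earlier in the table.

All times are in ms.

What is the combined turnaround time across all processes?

42

Gantt: | T1 0-4 | T3 4-5 | T5 5-10 | T2 10-12 | T4 12-14 | T5 14-21 |
Completion: T1=4  T2=12  T3=5  T4=14  T5=21
Turnaround = completion − arrival: T1=4, T2=9, T3=3, T4=7, T5=19
Total turnaround = 4 + 9 + 3 + 7 + 19 = 42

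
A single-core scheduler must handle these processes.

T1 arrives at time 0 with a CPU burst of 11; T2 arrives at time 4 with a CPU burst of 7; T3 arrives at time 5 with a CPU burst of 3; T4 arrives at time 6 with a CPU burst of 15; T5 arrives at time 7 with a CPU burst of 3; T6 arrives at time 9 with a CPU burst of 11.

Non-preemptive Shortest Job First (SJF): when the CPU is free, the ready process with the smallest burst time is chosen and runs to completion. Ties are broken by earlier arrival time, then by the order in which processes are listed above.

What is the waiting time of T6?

15

Gantt: | T1 0-11 | T3 11-14 | T5 14-17 | T2 17-24 | T6 24-35 | T4 35-50 |
Completion: T1=11  T2=24  T3=14  T4=50  T5=17  T6=35
Waiting(T6) = turnaround − burst = 26 − 11 = 15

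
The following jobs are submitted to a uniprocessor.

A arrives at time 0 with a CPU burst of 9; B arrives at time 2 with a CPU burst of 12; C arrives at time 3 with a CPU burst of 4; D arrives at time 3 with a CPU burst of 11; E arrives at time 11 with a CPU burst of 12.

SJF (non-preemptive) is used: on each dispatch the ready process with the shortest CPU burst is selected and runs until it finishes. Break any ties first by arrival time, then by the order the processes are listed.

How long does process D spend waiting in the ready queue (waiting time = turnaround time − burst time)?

10

Gantt: | A 0-9 | C 9-13 | D 13-24 | B 24-36 | E 36-48 |
Completion: A=9  B=36  C=13  D=24  E=48
Waiting(D) = turnaround − burst = 21 − 11 = 10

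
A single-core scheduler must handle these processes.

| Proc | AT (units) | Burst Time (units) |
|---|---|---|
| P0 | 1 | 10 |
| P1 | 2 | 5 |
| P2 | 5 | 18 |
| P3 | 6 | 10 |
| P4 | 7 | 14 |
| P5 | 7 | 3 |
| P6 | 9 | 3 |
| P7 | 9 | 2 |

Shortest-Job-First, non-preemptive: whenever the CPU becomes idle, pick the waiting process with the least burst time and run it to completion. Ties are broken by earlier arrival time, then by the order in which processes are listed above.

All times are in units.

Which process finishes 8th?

P2

Schedule: | idle 0-1 | P0 1-11 | P7 11-13 | P5 13-16 | P6 16-19 | P1 19-24 | P3 24-34 | P4 34-48 | P2 48-66 |
Completion: P0=11  P1=24  P2=66  P3=34  P4=48  P5=16  P6=19  P7=13
Turnaround (C−A): P0=10  P1=22  P2=61  P3=28  P4=41  P5=9  P6=10  P7=4
Finish order: P0 → P7 → P5 → P6 → P1 → P3 → P4 → P2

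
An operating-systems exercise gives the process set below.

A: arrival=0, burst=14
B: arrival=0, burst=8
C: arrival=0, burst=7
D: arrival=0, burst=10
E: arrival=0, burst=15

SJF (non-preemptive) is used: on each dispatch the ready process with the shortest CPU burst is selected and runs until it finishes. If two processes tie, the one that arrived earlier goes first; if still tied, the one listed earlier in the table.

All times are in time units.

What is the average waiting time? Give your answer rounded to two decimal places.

17.20

Timeline: | C 0-7 | B 7-15 | D 15-25 | A 25-39 | E 39-54 |
Completion: A=39  B=15  C=7  D=25  E=54
Turnaround (C−A): A=39  B=15  C=7  D=25  E=54
Waiting times: A=25, B=7, C=0, D=15, E=39
Average waiting = (25+7+0+15+39) / 5 = 86/5 = 17.20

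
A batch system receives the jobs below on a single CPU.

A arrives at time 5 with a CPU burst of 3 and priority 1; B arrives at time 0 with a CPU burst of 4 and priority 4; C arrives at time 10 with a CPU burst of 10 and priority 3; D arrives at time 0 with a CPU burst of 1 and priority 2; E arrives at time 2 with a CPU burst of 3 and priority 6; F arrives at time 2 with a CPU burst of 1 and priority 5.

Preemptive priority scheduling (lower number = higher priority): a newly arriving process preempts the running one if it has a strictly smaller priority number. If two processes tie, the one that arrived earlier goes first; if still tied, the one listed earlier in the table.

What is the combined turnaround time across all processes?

46

Gantt: | D 0-1 | B 1-5 | A 5-8 | F 8-9 | E 9-10 | C 10-20 | E 20-22 |
Completion: A=8  B=5  C=20  D=1  E=22  F=9
Turnaround (C−A): A=3  B=5  C=10  D=1  E=20  F=7
Turnaround = completion − arrival: A=3, B=5, C=10, D=1, E=20, F=7
Total turnaround = 3 + 5 + 10 + 1 + 20 + 7 = 46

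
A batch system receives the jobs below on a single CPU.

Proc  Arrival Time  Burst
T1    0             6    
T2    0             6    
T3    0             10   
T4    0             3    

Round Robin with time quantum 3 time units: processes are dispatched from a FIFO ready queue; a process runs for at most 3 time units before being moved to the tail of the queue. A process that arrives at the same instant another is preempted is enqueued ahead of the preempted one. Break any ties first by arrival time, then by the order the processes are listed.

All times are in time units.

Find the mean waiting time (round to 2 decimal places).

Timeline: | T1 0-3 | T2 3-6 | T3 6-9 | T4 9-12 | T1 12-15 | T2 15-18 | T3 18-25 |
Completion: T1=15  T2=18  T3=25  T4=12
Turnaround (C−A): T1=15  T2=18  T3=25  T4=12
Waiting times: T1=9, T2=12, T3=15, T4=9
Average waiting = (9+12+15+9) / 4 = 45/4 = 11.25

11.25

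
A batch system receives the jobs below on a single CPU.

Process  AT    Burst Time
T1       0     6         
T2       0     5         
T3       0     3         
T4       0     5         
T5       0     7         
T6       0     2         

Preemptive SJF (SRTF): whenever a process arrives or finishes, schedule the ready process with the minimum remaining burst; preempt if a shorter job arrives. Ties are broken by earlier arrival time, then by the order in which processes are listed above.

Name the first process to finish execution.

T6

Timeline: | T6 0-2 | T3 2-5 | T2 5-10 | T4 10-15 | T1 15-21 | T5 21-28 |
Completion: T1=21  T2=10  T3=5  T4=15  T5=28  T6=2
Finish order: T6 → T3 → T2 → T4 → T1 → T5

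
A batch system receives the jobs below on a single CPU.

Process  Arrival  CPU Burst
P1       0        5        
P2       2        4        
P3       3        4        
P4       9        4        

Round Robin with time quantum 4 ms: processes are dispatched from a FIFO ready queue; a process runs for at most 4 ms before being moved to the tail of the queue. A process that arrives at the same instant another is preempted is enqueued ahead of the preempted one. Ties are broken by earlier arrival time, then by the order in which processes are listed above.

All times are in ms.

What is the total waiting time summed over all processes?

19

Gantt: | P1 0-4 | P2 4-8 | P3 8-12 | P1 12-13 | P4 13-17 |
Completion: P1=13  P2=8  P3=12  P4=17
Waiting = turnaround − burst: P1=8, P2=2, P3=5, P4=4
Total waiting = 8 + 2 + 5 + 4 = 19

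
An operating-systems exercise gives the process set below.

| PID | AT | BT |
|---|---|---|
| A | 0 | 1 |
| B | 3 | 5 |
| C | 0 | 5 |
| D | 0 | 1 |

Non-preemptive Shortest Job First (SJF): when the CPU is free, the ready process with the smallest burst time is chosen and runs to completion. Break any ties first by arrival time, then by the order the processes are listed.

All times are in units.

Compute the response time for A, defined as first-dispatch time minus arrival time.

Schedule: | A 0-1 | D 1-2 | C 2-7 | B 7-12 |
Completion: A=1  B=12  C=7  D=2
Response(A) = first start − arrival = 0 − 0 = 0

0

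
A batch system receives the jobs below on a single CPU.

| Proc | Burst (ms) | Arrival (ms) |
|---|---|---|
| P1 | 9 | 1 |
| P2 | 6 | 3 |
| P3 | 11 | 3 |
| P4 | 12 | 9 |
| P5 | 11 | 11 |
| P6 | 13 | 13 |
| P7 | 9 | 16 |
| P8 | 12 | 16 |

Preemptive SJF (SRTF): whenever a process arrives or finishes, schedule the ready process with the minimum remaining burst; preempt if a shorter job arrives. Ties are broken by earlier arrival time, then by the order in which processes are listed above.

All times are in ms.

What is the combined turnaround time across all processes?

275

Gantt: | idle 0-1 | P1 1-3 | P2 3-9 | P1 9-16 | P7 16-25 | P3 25-36 | P5 36-47 | P4 47-59 | P8 59-71 | P6 71-84 |
Completion: P1=16  P2=9  P3=36  P4=59  P5=47  P6=84  P7=25  P8=71
Turnaround = completion − arrival: P1=15, P2=6, P3=33, P4=50, P5=36, P6=71, P7=9, P8=55
Total turnaround = 15 + 6 + 33 + 50 + 36 + 71 + 9 + 55 = 275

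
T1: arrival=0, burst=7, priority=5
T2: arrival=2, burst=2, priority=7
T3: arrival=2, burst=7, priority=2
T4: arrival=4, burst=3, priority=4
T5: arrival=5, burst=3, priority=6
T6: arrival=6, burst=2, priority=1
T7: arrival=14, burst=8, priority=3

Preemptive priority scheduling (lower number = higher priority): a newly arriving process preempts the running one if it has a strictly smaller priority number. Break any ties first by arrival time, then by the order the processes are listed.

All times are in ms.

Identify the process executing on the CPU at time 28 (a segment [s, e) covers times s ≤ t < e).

T5

Gantt: | T1 0-2 | T3 2-6 | T6 6-8 | T3 8-11 | T4 11-14 | T7 14-22 | T1 22-27 | T5 27-30 | T2 30-32 |
Completion: T1=27  T2=32  T3=11  T4=14  T5=30  T6=8  T7=22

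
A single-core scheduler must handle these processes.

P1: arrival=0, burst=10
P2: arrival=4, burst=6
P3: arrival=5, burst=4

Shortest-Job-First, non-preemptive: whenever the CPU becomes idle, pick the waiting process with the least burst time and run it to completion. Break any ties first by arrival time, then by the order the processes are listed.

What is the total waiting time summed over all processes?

Schedule: | P1 0-10 | P3 10-14 | P2 14-20 |
Completion: P1=10  P2=20  P3=14
Waiting = turnaround − burst: P1=0, P2=10, P3=5
Total waiting = 0 + 10 + 5 = 15

15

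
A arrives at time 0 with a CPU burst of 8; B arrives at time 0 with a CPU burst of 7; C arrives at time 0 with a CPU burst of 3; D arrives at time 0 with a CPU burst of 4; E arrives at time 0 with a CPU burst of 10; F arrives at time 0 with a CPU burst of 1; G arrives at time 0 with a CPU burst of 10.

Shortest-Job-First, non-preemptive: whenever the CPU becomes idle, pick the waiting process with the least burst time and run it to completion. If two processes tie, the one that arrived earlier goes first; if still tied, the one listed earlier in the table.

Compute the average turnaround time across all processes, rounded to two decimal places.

18.14

Schedule: | F 0-1 | C 1-4 | D 4-8 | B 8-15 | A 15-23 | E 23-33 | G 33-43 |
Completion: A=23  B=15  C=4  D=8  E=33  F=1  G=43
Turnaround (C−A): A=23  B=15  C=4  D=8  E=33  F=1  G=43
Turnaround times: A=23, B=15, C=4, D=8, E=33, F=1, G=43
Average turnaround = (23+15+4+8+33+1+43) / 7 = 127/7 = 18.14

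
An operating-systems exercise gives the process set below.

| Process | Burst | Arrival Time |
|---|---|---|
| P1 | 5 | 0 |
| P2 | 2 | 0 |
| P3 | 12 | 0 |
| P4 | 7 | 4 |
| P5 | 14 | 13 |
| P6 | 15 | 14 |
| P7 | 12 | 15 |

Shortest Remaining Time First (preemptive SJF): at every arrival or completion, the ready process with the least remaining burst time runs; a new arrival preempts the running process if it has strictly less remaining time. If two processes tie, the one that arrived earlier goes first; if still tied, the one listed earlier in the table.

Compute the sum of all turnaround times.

160

Gantt: | P2 0-2 | P1 2-7 | P4 7-14 | P3 14-26 | P7 26-38 | P5 38-52 | P6 52-67 |
Completion: P1=7  P2=2  P3=26  P4=14  P5=52  P6=67  P7=38
Turnaround (C−A): P1=7  P2=2  P3=26  P4=10  P5=39  P6=53  P7=23
Turnaround = completion − arrival: P1=7, P2=2, P3=26, P4=10, P5=39, P6=53, P7=23
Total turnaround = 7 + 2 + 26 + 10 + 39 + 53 + 23 = 160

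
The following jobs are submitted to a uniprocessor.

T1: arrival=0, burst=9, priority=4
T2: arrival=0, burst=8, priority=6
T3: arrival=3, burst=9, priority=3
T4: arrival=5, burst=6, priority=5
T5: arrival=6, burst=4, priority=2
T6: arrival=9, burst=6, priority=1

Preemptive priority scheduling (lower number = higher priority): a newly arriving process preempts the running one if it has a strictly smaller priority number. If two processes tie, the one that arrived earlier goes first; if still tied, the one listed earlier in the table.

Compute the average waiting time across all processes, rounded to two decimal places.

15.33

Schedule: | T1 0-3 | T3 3-6 | T5 6-9 | T6 9-15 | T5 15-16 | T3 16-22 | T1 22-28 | T4 28-34 | T2 34-42 |
Completion: T1=28  T2=42  T3=22  T4=34  T5=16  T6=15
Waiting times: T1=19, T2=34, T3=10, T4=23, T5=6, T6=0
Average waiting = (19+34+10+23+6+0) / 6 = 92/6 = 15.33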